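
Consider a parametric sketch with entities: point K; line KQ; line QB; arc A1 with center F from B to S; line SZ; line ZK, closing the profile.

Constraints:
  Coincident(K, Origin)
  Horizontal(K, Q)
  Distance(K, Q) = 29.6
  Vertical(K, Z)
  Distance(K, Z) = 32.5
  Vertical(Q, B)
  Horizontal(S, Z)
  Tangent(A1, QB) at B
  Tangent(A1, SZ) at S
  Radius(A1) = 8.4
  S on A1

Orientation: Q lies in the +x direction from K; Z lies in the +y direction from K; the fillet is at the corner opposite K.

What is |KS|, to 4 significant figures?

38.80

K is at the origin; KQ is horizontal with |KQ| = 29.6 and Q on the +x side, so Q = (29.60, 0.000). K and Z share the same x with |KZ| = 32.5 and Z on the +y side, so Z = (0.000, 32.50). The virtual corner opposite K is at (29.60, 32.50). Tangency of A1 to QB means the radius FB is perpendicular to QB and since A1 is tangent to SZ there, FS ⟂ SZ, with radius 8.4, so the center F sits 8.4 in from both sides at F = (21.20, 24.10). That places the tangent points at B = (29.60, 24.10) on QB and S = (21.20, 32.50) on SZ. Then |KS| = |S − K| = 38.80.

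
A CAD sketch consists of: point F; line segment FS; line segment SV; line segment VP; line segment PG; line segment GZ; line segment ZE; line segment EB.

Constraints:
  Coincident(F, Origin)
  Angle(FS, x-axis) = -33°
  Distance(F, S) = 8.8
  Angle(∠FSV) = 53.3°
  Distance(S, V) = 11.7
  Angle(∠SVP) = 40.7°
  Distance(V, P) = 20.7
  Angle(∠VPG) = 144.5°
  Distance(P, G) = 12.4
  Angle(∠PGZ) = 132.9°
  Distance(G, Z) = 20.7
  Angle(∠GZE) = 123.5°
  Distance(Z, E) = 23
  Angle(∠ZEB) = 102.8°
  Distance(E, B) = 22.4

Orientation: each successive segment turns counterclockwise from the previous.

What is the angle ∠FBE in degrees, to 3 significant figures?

106°

F is at the origin; FS runs at -33.0° with length 8.8, so S = (7.38, -4.79). ∠FSV = 53.3° gives SV at 93.7° from the x-axis; with |SV| = 11.7, V = (6.63, 6.88). ∠SVP = 40.7° gives VP at -127° from the x-axis; with |VP| = 20.7, P = (-5.83, -9.65). ∠VPG = 144.5° gives PG at -91.5° from the x-axis; with |PG| = 12.4, G = (-6.16, -22.0). ∠PGZ = 132.9° gives GZ at -44.4° from the x-axis; with |GZ| = 20.7, Z = (8.63, -36.5). ∠GZE = 123.5° gives ZE at 12.1° from the x-axis; with |ZE| = 23.0, E = (31.1, -31.7). ∠ZEB = 102.8° gives EB at 89.3° from the x-axis; with |EB| = 22.4, B = (31.4, -9.31). Then cos ∠FBE = BF·BE / (|BF||BE|), giving 106°.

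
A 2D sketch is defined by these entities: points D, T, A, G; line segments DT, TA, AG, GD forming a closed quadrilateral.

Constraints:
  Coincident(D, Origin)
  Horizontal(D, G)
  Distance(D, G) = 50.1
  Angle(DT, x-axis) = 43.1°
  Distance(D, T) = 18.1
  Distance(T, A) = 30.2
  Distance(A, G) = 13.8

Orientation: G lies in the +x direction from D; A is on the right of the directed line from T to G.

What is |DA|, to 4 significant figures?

37.90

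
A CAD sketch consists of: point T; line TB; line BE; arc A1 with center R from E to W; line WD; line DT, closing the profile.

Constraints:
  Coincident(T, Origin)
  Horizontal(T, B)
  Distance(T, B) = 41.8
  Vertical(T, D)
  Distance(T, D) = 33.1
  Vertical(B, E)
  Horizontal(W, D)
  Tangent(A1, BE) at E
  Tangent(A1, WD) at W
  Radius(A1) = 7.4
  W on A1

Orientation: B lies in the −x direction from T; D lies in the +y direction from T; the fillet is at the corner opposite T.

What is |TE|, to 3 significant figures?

49.1

The virtual corner opposite T is at (-41.8, 33.1). The tangent condition forces RE to be normal to BE and the tangent condition forces RW to be normal to WD, with radius 7.4, so the center R sits 7.4 in from both sides at R = (-34.4, 25.7). That places the tangent points at E = (-41.8, 25.7) on BE and W = (-34.4, 33.1) on WD. Then |TE| = |E − T| = 49.1.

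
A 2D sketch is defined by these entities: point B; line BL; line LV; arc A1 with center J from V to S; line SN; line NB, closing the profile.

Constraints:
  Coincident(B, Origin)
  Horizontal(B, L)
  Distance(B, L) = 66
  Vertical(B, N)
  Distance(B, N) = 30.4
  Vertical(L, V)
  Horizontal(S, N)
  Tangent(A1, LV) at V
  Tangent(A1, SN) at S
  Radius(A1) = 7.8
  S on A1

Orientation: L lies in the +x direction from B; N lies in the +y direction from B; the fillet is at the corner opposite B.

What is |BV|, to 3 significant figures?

69.8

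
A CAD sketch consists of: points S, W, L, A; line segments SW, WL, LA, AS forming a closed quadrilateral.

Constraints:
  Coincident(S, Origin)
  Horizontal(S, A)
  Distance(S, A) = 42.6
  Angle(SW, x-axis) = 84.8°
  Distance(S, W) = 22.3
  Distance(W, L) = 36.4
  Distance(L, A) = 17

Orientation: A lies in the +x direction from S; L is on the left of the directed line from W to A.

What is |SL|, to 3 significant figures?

41.3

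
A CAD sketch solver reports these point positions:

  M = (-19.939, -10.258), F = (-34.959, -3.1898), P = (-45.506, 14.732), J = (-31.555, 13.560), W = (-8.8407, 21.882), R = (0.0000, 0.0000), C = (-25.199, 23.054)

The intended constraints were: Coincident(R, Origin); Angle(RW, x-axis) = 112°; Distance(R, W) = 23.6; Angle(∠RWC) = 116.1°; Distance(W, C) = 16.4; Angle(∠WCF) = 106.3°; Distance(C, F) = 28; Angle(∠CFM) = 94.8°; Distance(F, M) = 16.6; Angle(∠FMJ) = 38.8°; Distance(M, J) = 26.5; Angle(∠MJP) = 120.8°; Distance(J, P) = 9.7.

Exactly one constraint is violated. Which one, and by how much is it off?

Distance(J, P) = 9.7 — off by 4.30.

R = (0.00, 0.00) ✓; RW at 112.0° ✓; |RW| = 23.60 ✓; ∠RWC = 116.1° ✓; |WC| = 16.40 ✓; ∠WCF = 106.3° ✓; |CF| = 28.00 ✓; ∠CFM = 94.80° ✓; |FM| = 16.60 ✓; ∠FMJ = 38.80° ✓; |MJ| = 26.50 ✓; ∠MJP = 120.8° ✓; |JP| = 14.00 ✗.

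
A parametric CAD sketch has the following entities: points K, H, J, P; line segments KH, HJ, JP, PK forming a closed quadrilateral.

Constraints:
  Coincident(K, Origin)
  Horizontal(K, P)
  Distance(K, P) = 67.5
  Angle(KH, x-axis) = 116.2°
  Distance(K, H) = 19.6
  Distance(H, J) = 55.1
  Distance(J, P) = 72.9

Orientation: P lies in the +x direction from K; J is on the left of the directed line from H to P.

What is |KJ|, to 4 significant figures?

65.67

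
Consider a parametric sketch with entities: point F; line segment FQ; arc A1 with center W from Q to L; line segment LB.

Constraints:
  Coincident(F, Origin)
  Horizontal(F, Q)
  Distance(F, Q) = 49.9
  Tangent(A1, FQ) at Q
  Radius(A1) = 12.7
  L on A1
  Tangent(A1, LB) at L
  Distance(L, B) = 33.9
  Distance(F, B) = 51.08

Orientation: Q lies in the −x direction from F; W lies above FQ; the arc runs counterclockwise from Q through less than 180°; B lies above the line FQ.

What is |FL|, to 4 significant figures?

38.79

Checks: |WL| = 12.70 ✓; ∠(WL, LB) = 90.00° ✓; |LB| = 33.90 ✓; |FB| = 51.08 ✓.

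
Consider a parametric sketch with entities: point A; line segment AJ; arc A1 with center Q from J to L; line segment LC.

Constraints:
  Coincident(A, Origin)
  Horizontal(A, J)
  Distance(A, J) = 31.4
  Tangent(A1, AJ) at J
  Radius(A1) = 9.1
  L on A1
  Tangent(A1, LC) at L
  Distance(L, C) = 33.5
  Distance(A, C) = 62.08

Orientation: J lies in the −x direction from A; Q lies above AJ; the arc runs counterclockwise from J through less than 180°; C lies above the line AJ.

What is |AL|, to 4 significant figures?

29.12

Checks: A = (0.00, 0.00) ✓; |QL| = 9.100 ✓; ∠(QL, LC) = 90.00° ✓; |LC| = 33.50 ✓; |AC| = 62.08 ✓.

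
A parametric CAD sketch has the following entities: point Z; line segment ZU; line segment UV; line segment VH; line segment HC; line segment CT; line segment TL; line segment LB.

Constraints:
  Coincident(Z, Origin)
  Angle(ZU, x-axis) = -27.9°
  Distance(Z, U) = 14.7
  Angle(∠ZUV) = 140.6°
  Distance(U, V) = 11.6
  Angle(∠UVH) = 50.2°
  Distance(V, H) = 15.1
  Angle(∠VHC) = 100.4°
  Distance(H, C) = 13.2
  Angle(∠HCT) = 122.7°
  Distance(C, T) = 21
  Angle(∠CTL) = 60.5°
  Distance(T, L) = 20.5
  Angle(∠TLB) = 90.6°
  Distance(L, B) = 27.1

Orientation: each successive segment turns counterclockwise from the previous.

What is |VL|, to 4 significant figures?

7.874

∠HCT = 122.7° gives CT at -81.80° from the x-axis; with |CT| = 21.0, T = (5.592, -24.55). ∠CTL = 60.5° gives TL at 37.70° from the x-axis; with |TL| = 20.5, L = (21.81, -12.02). Then |VL| = |L − V| = 7.874.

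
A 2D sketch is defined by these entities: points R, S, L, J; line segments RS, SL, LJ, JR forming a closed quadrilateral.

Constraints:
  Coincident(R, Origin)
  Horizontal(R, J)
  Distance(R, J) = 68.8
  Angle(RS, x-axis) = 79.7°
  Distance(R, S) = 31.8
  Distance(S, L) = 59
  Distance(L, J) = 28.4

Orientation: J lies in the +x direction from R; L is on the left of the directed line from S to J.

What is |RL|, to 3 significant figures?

70.4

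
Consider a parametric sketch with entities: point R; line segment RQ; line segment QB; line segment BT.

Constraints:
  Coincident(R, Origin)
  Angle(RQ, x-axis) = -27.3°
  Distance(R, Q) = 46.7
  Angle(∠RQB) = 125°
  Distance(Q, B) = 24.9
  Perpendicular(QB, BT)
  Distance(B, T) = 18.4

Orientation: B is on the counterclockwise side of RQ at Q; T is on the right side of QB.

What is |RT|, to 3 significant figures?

76.7

∠RQB = 125.0°, so QB runs at -27.3° + (180° − 125.0°) = 27.7° from the x-axis; with |QB| = 24.9, B = Q + 24.9·(cos 27.7°, sin 27.7°) = (63.5, -9.84). QB is perpendicular to BT; with |BT| = 18.4 on the right of QB, T = B + 18.4·(0.465, -0.885) = (72.1, -26.1). Then |RT| = |T − R| = 76.7.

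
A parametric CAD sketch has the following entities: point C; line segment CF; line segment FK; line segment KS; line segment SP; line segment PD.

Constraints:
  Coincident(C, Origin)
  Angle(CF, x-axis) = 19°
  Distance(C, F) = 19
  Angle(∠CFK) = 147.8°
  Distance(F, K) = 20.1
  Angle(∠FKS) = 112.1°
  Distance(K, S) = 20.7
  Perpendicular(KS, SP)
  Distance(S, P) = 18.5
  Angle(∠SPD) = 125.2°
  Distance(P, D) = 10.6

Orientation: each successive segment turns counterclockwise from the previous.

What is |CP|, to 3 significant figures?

31.2

∠FKS = 112.1° gives KS at 119° from the x-axis; with |KS| = 20.7, S = (20.5, 39.9). KS ⟂ SP, so SP runs at -151°; with |SP| = 18.5, P = (4.33, 30.9). Then |CP| = |P − C| = 31.2.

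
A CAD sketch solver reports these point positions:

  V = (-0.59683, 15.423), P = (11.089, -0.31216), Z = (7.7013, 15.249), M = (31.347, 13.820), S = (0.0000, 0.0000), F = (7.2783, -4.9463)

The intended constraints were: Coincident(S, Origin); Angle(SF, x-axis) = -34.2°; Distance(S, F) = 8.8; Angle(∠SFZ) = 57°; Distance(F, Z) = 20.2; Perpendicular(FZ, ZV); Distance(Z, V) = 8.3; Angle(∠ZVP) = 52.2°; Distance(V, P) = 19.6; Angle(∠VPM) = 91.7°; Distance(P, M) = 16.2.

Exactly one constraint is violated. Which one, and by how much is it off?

Distance(P, M) = 16.2 — off by 8.50.

S = (0.00, 0.00) ✓; SF at -34.20° ✓; |SF| = 8.800 ✓; ∠SFZ = 57.00° ✓; |FZ| = 20.20 ✓; ∠(FZ, ZV) = 90.00° ✓; |ZV| = 8.300 ✓; ∠ZVP = 52.20° ✓; |VP| = 19.60 ✓; ∠VPM = 91.70° ✓; |PM| = 24.70 ✗.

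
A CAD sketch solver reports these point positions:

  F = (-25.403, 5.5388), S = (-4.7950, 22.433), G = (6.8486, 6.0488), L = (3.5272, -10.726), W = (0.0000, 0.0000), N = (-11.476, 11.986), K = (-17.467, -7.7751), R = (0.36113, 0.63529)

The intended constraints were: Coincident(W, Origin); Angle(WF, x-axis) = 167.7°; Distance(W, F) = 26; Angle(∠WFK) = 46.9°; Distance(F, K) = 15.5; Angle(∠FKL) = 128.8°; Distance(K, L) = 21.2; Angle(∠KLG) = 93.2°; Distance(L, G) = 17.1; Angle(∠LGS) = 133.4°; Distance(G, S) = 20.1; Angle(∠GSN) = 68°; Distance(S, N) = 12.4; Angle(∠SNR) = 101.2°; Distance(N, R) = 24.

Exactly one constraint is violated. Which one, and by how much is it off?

Distance(N, R) = 24 — off by 7.60.

W = (0.00, 0.00) ✓; WF at 167.7° ✓; |WF| = 26.00 ✓; ∠WFK = 46.90° ✓; |FK| = 15.50 ✓; ∠FKL = 128.8° ✓; |KL| = 21.20 ✓; ∠KLG = 93.20° ✓; |LG| = 17.10 ✓; ∠LGS = 133.4° ✓; |GS| = 20.10 ✓; ∠GSN = 68.00° ✓; |SN| = 12.40 ✓; ∠SNR = 101.2° ✓; |NR| = 16.40 ✗.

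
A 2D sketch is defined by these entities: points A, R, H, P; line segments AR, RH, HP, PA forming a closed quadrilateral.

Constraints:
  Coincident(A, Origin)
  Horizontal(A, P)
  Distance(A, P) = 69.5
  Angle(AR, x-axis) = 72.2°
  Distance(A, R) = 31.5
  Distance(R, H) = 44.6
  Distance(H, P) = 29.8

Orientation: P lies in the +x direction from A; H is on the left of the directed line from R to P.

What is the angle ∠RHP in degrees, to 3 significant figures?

127°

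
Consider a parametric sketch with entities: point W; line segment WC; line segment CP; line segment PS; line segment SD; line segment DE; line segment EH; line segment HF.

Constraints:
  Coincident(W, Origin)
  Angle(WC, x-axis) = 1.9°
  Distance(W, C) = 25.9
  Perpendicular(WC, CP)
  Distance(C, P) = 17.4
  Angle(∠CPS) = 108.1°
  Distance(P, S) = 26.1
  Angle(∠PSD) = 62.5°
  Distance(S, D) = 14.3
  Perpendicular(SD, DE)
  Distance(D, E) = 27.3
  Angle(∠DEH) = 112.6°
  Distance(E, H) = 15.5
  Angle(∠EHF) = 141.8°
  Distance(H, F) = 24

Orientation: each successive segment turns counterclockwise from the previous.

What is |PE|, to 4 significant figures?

4.719

W is at the origin; WC runs at 1.9° with length 25.9, so C = (25.89, 0.8587). The perpendicularity gives CP at right angles to WC, so CP runs at 91.90°; with |CP| = 17.4, P = (25.31, 18.25). ∠CPS = 108.1° gives PS at 163.8° from the x-axis; with |PS| = 26.1, S = (0.2452, 25.53). ∠PSD = 62.5° gives SD at -78.70° from the x-axis; with |SD| = 14.3, D = (3.047, 11.51). SD ⟂ DE, so DE runs at 11.30°; with |DE| = 27.3, E = (29.82, 16.86). Then |PE| = |E − P| = 4.719.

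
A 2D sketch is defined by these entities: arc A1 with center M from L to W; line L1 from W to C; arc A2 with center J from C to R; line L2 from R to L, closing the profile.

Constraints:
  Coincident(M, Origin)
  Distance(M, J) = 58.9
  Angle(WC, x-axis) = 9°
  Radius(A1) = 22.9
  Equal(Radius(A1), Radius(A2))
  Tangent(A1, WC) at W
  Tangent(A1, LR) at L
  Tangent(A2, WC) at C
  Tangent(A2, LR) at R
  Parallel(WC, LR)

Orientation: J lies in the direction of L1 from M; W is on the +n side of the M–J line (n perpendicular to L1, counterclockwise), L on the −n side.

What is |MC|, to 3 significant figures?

63.2

The slot axis is L1's direction at 9.0°, so u = (cos 9.0°, sin 9.0°) = (0.988, 0.156) and n = (−sin 9.0°, cos 9.0°) = (-0.156, 0.988). M is at the origin and J lies 58.9 along u from M, so J = 58.9·u = (58.2, 9.21). Tangency of A1 to both parallel lines with radius 22.9 puts W and L at M ± 22.9·n: W = (-3.58, 22.6), L = (3.58, -22.6). Equal radii place C and R the same way about J: C = J + 22.9·n = (54.6, 31.8), R = J − 22.9·n = (61.8, -13.4). Then |MC| = |C − M| = 63.2.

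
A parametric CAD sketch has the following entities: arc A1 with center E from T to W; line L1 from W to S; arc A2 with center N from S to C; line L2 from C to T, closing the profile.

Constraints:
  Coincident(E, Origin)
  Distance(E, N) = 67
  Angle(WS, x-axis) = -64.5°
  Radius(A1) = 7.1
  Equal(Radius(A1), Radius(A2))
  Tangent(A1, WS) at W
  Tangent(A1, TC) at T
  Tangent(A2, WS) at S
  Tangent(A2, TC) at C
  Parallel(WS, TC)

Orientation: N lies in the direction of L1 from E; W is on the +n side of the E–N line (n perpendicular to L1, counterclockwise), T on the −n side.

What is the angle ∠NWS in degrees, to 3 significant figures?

6.05°

Tangency of A1 to both parallel lines with radius 7.1 puts W and T at E ± 7.1·n: W = (6.41, 3.06), T = (-6.41, -3.06). Equal radii place S and C the same way about N: S = N + 7.1·n = (35.3, -57.4), C = N − 7.1·n = (22.4, -63.5). Then cos ∠NWS = WN·WS / (|WN||WS|), giving 6.05°.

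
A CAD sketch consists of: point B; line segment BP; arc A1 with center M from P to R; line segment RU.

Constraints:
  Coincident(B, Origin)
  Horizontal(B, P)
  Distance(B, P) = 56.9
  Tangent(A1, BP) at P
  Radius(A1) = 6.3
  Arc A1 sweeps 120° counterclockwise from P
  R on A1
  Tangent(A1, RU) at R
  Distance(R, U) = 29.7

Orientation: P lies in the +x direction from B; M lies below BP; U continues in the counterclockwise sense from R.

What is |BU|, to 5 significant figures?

75.046

B is at the origin; BP is horizontal with |BP| = 56.9 and P on the +x side, so P = (56.900, 0.0000). Tangency of A1 to BP means the radius MP is perpendicular to BP, so M = P + (0, -6.3) = (56.900, -6.3000). On A1, P sits at bearing 90° from M; a 120° counterclockwise sweep puts R at bearing 210°, so R = M + 6.3·(cos 210°, sin 210°) = (51.444, -9.4500). The tangent condition forces MR to be normal to RU, so RU runs along (−sin 210°, cos 210°); with |RU| = 29.7, U = (66.294, -35.171). Then |BU| = |U − B| = 75.046.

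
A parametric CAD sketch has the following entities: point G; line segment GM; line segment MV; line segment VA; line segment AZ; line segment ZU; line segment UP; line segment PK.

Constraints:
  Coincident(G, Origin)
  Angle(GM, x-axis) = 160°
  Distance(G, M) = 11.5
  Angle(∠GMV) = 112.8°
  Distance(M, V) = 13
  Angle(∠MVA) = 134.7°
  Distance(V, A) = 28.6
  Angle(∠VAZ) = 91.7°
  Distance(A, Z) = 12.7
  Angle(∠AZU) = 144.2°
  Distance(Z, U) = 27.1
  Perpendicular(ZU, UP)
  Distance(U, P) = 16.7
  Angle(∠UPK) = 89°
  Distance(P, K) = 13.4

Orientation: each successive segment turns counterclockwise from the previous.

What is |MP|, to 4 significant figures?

18.87

∠AZU = 144.2° gives ZU at 36.60° from the x-axis; with |ZU| = 27.1, U = (16.06, -17.84). ZU ⟂ UP, so UP runs at 126.6°; with |UP| = 16.7, P = (6.106, -4.436). Then |MP| = |P − M| = 18.87.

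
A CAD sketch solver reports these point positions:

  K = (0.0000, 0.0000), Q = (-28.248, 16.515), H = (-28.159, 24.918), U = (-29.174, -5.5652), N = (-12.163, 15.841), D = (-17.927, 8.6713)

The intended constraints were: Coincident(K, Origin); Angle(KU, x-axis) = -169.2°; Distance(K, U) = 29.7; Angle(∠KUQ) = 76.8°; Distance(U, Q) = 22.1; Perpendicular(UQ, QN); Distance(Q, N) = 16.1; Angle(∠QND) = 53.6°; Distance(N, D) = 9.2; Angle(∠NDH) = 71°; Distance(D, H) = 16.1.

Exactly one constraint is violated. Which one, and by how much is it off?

Distance(D, H) = 16.1 — off by 3.10.

K = (0.00, 0.00) ✓; KU at -169.2° ✓; |KU| = 29.70 ✓; ∠KUQ = 76.80° ✓; |UQ| = 22.10 ✓; ∠(UQ, QN) = 90.00° ✓; |QN| = 16.10 ✓; ∠QND = 53.60° ✓; |ND| = 9.199 ✓; ∠NDH = 71.00° ✓; |DH| = 19.20 ✗.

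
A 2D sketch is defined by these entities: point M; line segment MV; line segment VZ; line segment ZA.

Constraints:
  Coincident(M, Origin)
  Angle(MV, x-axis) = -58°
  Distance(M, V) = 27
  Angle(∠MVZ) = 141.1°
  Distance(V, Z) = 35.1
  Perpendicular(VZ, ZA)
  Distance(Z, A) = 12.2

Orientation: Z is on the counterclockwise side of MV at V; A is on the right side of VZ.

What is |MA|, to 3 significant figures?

63.2

M is at the origin; MV runs at -58.0° with length 27.0, so V = 27.0·(cos -58.0°, sin -58.0°) = (14.3, -22.9). ∠MVZ = 141.1°, so VZ runs at -58.0° + (180° − 141.1°) = -19.1° from the x-axis; with |VZ| = 35.1, Z = V + 35.1·(cos -19.1°, sin -19.1°) = (47.5, -34.4). VZ ⟂ ZA; with |ZA| = 12.2 on the right of VZ, A = Z + 12.2·(-0.327, -0.945) = (43.5, -45.9). Then |MA| = |A − M| = 63.2.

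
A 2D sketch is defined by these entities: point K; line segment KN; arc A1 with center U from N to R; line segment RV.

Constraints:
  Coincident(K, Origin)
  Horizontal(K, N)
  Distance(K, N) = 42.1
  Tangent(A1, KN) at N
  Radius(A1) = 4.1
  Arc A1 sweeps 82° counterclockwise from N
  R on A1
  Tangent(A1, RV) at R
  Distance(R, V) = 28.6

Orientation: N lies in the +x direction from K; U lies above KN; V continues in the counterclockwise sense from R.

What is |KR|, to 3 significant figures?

46.3

Since A1 is tangent to KN there, UN ⟂ KN, so U = N + (0, 4.1) = (42.1, 4.10). On A1, N sits at bearing -90° from U; an 82° counterclockwise sweep puts R at bearing -8°, so R = U + 4.1·(cos -8°, sin -8°) = (46.2, 3.53). Then |KR| = |R − K| = 46.3.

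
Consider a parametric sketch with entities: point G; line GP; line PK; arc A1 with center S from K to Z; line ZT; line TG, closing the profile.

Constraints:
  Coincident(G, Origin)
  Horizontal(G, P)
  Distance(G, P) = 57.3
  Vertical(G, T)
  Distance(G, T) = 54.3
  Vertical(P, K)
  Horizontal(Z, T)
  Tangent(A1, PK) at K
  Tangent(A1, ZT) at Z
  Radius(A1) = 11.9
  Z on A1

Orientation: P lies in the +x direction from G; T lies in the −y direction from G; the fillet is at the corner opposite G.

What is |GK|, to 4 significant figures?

71.28

The virtual corner opposite G is at (57.30, -54.30). A1 meets PK tangentially, so SK is at right angles to PK and A1 meets ZT tangentially, so SZ is at right angles to ZT, with radius 11.9, so the center S sits 11.9 in from both sides at S = (45.40, -42.40). That places the tangent points at K = (57.30, -42.40) on PK and Z = (45.40, -54.30) on ZT. Then |GK| = |K − G| = 71.28.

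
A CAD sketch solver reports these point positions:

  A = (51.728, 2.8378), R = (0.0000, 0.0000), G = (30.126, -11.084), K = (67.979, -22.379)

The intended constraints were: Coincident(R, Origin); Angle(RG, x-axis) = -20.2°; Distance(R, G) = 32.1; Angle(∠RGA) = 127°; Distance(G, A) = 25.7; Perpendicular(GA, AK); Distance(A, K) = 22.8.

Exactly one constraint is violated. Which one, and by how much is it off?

Distance(A, K) = 22.8 — off by 7.20.

R = (0.00, 0.00) ✓; RG at -20.20° ✓; |RG| = 32.10 ✓; ∠RGA = 127.0° ✓; |GA| = 25.70 ✓; ∠(GA, AK) = 90.00° ✓; |AK| = 30.00 ✗.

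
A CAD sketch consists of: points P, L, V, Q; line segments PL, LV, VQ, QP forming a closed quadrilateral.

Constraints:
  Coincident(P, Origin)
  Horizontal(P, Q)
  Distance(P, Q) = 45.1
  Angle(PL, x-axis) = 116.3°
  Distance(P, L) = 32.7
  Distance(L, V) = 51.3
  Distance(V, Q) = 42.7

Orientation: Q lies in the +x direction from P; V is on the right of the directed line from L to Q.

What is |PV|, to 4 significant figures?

18.69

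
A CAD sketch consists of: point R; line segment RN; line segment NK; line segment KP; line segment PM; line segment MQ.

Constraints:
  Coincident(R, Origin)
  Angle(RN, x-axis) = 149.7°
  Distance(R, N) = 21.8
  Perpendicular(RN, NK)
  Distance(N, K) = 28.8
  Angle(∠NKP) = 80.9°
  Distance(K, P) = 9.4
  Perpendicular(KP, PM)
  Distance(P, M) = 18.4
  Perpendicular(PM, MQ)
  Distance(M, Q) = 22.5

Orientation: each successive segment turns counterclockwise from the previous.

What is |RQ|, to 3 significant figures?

39.7

R is at the origin; RN runs at 149.7° with length 21.8, so N = (-18.8, 11.0). RN ⟂ NK, so NK runs at -120°; with |NK| = 28.8, K = (-33.4, -13.9). ∠NKP = 80.9° gives KP at -21.2° from the x-axis; with |KP| = 9.4, P = (-24.6, -17.3). KP is perpendicular to PM, so PM runs at 68.8°; with |PM| = 18.4, M = (-17.9, -0.112). PM is perpendicular to MQ, so MQ runs at 159°; with |MQ| = 22.5, Q = (-38.9, 8.02). Then |RQ| = |Q − R| = 39.7.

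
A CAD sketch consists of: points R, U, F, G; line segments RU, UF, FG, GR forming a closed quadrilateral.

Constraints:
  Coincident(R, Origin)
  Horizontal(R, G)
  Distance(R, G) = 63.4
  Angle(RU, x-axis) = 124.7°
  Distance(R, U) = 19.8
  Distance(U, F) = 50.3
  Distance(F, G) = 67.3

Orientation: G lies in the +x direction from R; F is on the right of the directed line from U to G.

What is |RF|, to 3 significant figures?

31.9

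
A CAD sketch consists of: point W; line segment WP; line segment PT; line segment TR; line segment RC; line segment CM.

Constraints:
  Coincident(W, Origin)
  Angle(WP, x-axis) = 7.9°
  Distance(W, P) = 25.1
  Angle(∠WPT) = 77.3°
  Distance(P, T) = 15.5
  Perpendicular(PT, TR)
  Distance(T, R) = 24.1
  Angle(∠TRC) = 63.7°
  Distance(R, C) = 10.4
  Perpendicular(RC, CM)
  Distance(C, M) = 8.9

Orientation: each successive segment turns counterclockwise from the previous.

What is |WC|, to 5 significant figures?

5.0371

W is at the origin; WP runs at 7.9° with length 25.1, so P = (24.862, 3.4499). ∠WPT = 77.3° gives PT at 110.60° from the x-axis; with |PT| = 15.5, T = (19.408, 17.959). The perpendicularity gives TR at right angles to PT, so TR runs at -159.40°; with |TR| = 24.1, R = (-3.1508, 9.4794). ∠TRC = 63.7° gives RC at -43.100° from the x-axis; with |RC| = 10.4, C = (4.4429, 2.3733). Then |WC| = |C − W| = 5.0371.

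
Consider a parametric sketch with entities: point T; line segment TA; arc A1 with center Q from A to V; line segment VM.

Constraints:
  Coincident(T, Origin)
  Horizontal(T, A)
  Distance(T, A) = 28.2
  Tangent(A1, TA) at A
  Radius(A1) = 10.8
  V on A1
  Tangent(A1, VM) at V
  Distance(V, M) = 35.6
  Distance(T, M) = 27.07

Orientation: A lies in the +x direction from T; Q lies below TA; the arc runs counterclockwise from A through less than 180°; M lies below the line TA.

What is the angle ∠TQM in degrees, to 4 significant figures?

45.92°

Checks: |QV| = 10.80 ✓; ∠(QV, VM) = 90.00° ✓; |VM| = 35.60 ✓; |TM| = 27.07 ✓.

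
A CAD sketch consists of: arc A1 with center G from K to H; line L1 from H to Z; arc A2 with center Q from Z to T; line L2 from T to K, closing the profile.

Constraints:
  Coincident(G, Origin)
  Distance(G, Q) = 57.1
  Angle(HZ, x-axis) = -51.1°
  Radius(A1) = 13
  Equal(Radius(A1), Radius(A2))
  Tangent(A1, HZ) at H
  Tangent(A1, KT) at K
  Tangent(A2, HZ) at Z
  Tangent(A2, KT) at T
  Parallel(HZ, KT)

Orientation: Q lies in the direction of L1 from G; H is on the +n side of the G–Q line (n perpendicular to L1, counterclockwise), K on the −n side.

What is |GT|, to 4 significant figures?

58.56

The slot axis is L1's direction at -51.1°, so u = (cos -51.1°, sin -51.1°) = (0.6280, -0.7782) and n = (−sin -51.1°, cos -51.1°) = (0.7782, 0.6280). G is at the origin and Q lies 57.1 along u from G, so Q = 57.1·u = (35.86, -44.44). Tangency of A1 to both parallel lines with radius 13.0 puts H and K at G ± 13.0·n: H = (10.12, 8.164), K = (-10.12, -8.164). Equal radii place Z and T the same way about Q: Z = Q + 13.0·n = (45.97, -36.27), T = Q − 13.0·n = (25.74, -52.60). Then |GT| = |T − G| = 58.56.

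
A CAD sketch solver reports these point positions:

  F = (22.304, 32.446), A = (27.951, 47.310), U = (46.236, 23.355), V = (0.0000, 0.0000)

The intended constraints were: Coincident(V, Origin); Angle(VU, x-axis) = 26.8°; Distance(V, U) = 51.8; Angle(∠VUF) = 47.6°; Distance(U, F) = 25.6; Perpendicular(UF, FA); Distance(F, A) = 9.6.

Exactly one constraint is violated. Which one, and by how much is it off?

Distance(F, A) = 9.6 — off by 6.30.

V = (0.00, 0.00) ✓; VU at 26.80° ✓; |VU| = 51.80 ✓; ∠VUF = 47.60° ✓; |UF| = 25.60 ✓; ∠(UF, FA) = 90.00° ✓; |FA| = 15.90 ✗.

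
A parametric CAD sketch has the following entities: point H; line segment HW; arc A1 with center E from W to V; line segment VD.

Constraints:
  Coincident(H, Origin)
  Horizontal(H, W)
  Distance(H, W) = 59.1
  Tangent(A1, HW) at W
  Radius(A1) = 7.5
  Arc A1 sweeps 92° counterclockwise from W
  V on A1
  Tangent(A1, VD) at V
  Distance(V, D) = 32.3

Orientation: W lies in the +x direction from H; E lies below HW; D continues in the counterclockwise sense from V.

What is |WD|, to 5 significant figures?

40.545

H is at the origin; H and W share the same y with |HW| = 59.1 and W on the +x side, so W = (59.100, 0.0000). The tangent condition forces EW to be normal to HW, so E = W + (0, -7.5) = (59.100, -7.5000). On A1, W sits at bearing 90° from E; a 92° counterclockwise sweep puts V at bearing 182°, so V = E + 7.5·(cos 182°, sin 182°) = (51.605, -7.7617). Tangency of A1 to VD means the radius EV is perpendicular to VD, so VD runs along (−sin 182°, cos 182°); with |VD| = 32.3, D = (52.732, -40.042). Then |WD| = |D − W| = 40.545.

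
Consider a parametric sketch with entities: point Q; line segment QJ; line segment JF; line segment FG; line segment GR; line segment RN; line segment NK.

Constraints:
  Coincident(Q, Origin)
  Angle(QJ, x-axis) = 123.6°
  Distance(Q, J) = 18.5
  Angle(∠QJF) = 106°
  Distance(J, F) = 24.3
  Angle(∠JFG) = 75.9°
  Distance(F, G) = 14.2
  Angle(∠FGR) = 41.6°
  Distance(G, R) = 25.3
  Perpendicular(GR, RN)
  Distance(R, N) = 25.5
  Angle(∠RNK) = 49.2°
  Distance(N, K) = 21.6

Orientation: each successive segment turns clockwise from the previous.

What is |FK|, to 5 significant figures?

2.5736

Q is at the origin; QJ runs at 123.6° with length 18.5, so J = (-10.238, 15.409). ∠QJF = 106.0° gives JF at 49.600° from the x-axis; with |JF| = 24.3, F = (5.5116, 33.914). ∠JFG = 75.9° gives FG at -54.500° from the x-axis; with |FG| = 14.2, G = (13.758, 22.354). ∠FGR = 41.6° gives GR at 167.10° from the x-axis; with |GR| = 25.3, R = (-10.904, 28.002). The perpendicularity gives RN at right angles to GR, so RN runs at 77.100°; with |RN| = 25.5, N = (-5.2110, 52.859). ∠RNK = 49.2° gives NK at -53.700° from the x-axis; with |NK| = 21.6, K = (7.5765, 35.451). Then |FK| = |K − F| = 2.5736.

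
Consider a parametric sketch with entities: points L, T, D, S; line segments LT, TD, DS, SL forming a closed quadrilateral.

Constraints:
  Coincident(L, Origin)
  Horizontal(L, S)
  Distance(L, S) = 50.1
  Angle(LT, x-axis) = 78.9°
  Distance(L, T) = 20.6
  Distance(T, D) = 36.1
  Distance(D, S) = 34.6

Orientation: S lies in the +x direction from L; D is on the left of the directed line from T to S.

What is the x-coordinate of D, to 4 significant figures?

37.95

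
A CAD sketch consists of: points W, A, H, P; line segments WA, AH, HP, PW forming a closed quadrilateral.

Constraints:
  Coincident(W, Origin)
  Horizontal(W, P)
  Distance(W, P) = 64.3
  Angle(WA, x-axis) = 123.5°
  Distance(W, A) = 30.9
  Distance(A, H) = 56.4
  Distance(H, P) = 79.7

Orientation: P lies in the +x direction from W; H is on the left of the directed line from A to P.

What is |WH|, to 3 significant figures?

70.4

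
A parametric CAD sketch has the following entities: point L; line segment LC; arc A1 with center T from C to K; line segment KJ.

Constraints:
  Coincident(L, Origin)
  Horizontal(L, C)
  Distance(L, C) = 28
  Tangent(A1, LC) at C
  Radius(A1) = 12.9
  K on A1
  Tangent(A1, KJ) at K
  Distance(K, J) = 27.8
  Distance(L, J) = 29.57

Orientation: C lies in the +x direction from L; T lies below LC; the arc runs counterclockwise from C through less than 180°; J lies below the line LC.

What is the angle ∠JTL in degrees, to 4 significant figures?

57.50°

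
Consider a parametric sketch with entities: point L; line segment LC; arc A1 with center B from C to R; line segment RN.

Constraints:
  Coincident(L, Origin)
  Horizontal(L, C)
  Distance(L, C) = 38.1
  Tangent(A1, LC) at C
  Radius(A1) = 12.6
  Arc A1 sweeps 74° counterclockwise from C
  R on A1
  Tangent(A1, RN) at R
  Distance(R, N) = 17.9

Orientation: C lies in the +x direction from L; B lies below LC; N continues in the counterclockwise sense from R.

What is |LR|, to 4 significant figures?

27.54

A1 meets LC tangentially, so BC is at right angles to LC, so B = C + (0, -12.6) = (38.10, -12.60). On A1, C sits at bearing 90° from B; a 74° counterclockwise sweep puts R at bearing 164°, so R = B + 12.6·(cos 164°, sin 164°) = (25.99, -9.127). Then |LR| = |R − L| = 27.54.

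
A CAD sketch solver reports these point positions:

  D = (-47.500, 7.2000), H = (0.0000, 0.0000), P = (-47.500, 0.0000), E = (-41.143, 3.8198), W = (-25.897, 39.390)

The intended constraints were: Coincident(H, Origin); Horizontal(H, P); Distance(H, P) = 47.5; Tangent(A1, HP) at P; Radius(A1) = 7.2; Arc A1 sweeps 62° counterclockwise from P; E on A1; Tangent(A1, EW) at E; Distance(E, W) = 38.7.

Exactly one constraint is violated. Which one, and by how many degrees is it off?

Tangent(A1, EW) at E — off by 4.80°.

H = (0.00, 0.00) ✓; H.y = 0.00, P.y = 0.00 ✓; |HP| = 47.50 ✓; ∠(DP, PH) = 90.00° ✓; |DP| = 7.200 ✓; bearing(D→E) − bearing(D→P) = 62.00° ✓; |DE| = 7.200 ✓; ∠(DE, EW) = 85.20° ✗; |EW| = 38.70 ✓.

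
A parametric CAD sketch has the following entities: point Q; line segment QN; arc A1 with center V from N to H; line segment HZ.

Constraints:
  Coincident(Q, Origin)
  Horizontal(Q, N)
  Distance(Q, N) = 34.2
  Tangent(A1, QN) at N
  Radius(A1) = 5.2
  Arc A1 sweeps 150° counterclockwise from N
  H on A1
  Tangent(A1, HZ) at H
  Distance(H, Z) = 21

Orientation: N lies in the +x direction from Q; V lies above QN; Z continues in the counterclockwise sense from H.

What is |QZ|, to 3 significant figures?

27.5

Q is at the origin; Q and N share the same y with |QN| = 34.2 and N on the +x side, so N = (34.2, 0.00). Since A1 is tangent to QN there, VN ⟂ QN, so V = N + (0, 5.2) = (34.2, 5.20). On A1, N sits at bearing -90° from V; a 150° counterclockwise sweep puts H at bearing 60°, so H = V + 5.2·(cos 60°, sin 60°) = (36.8, 9.70). Since A1 is tangent to HZ there, VH ⟂ HZ, so HZ runs along (−sin 60°, cos 60°); with |HZ| = 21.0, Z = (18.6, 20.2). Then |QZ| = |Z − Q| = 27.5.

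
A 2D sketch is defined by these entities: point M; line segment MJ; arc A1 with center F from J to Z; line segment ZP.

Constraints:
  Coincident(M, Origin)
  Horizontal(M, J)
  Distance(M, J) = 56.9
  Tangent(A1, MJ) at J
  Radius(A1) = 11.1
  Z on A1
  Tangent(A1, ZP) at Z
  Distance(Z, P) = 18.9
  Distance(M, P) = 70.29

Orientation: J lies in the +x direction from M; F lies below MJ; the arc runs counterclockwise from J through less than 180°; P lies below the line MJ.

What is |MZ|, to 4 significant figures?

52.59

Checks: |FZ| = 11.10 ✓; ∠(FZ, ZP) = 90.00° ✓; |ZP| = 18.90 ✓; |MP| = 70.29 ✓.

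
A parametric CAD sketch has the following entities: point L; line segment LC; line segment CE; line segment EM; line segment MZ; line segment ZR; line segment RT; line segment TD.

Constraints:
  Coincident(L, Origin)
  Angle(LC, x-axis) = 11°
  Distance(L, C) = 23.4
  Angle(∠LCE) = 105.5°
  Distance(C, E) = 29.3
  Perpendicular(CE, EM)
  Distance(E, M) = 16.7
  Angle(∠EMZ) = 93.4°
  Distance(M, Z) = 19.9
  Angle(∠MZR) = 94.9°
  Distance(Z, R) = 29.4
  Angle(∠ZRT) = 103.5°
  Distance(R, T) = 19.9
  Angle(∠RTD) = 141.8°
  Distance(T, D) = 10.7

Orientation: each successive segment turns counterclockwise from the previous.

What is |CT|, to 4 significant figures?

30.10

L is at the origin; LC runs at 11.0° with length 23.4, so C = (22.97, 4.465). ∠LCE = 105.5° gives CE at 85.50° from the x-axis; with |CE| = 29.3, E = (25.27, 33.67). CE ⟂ EM, so EM runs at 175.5°; with |EM| = 16.7, M = (8.620, 34.98). ∠EMZ = 93.4° gives MZ at -97.90° from the x-axis; with |MZ| = 19.9, Z = (5.885, 15.27). ∠MZR = 94.9° gives ZR at -12.80° from the x-axis; with |ZR| = 29.4, R = (34.55, 8.760). ∠ZRT = 103.5° gives RT at 63.70° from the x-axis; with |RT| = 19.9, T = (43.37, 26.60). Then |CT| = |T − C| = 30.10.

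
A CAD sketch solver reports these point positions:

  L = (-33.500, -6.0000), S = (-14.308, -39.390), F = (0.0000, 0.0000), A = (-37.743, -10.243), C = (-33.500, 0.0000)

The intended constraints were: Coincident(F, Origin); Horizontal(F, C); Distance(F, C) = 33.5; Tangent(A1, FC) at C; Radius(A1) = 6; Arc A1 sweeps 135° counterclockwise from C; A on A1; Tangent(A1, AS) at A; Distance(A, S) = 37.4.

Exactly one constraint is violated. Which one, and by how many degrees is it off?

Tangent(A1, AS) at A — off by 6.20°.

F = (0.00, 0.00) ✓; F.y = 0.00, C.y = 0.00 ✓; |FC| = 33.50 ✓; ∠(LC, CF) = 90.00° ✓; |LC| = 6.000 ✓; bearing(L→A) − bearing(L→C) = 135.0° ✓; |LA| = 6.001 ✓; ∠(LA, AS) = 96.20° ✗; |AS| = 37.40 ✓.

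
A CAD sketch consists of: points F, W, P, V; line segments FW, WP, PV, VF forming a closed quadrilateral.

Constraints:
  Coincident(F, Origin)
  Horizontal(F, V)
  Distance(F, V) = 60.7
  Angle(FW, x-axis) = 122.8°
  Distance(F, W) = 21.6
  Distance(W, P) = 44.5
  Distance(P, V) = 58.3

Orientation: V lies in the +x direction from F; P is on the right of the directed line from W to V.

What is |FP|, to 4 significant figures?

23.32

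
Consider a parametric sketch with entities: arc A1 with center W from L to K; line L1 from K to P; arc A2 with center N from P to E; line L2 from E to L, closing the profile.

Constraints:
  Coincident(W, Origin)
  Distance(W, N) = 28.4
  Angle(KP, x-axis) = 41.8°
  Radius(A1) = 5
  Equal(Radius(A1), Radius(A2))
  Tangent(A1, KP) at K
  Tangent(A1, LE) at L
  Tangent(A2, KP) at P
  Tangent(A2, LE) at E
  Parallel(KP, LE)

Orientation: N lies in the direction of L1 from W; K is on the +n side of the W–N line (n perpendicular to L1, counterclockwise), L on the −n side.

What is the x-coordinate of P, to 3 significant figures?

17.8

Tangency of A1 to both parallel lines with radius 5.0 puts K and L at W ± 5.0·n: K = (-3.33, 3.73), L = (3.33, -3.73). Equal radii place P and E the same way about N: P = N + 5.0·n = (17.8, 22.7), E = N − 5.0·n = (24.5, 15.2). So P.x = 17.8.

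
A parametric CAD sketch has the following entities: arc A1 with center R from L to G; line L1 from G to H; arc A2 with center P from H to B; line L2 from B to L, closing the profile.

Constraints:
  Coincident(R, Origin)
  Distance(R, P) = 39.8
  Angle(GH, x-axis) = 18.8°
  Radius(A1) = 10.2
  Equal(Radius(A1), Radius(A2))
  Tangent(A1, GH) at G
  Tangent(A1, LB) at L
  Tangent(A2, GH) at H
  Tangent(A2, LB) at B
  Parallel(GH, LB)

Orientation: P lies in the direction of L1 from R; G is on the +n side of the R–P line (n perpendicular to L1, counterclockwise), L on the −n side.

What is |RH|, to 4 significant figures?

41.09

Tangency of A1 to both parallel lines with radius 10.2 puts G and L at R ± 10.2·n: G = (-3.287, 9.656), L = (3.287, -9.656). Equal radii place H and B the same way about P: H = P + 10.2·n = (34.39, 22.48), B = P − 10.2·n = (40.96, 3.170). Then |RH| = |H − R| = 41.09.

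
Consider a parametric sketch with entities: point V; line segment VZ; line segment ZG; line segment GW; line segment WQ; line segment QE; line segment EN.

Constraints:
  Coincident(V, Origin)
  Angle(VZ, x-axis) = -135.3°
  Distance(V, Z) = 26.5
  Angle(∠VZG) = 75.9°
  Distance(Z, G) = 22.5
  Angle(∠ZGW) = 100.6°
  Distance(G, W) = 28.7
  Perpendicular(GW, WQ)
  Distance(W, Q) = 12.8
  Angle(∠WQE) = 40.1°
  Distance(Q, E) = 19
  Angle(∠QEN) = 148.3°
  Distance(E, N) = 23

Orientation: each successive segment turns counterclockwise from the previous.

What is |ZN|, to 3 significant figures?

49.7

∠WQE = 40.1° gives QE at -81.9° from the x-axis; with |QE| = 19.0, E = (12.7, -19.2). ∠QEN = 148.3° gives EN at -50.2° from the x-axis; with |EN| = 23.0, N = (27.4, -36.8). Then |ZN| = |N − Z| = 49.7.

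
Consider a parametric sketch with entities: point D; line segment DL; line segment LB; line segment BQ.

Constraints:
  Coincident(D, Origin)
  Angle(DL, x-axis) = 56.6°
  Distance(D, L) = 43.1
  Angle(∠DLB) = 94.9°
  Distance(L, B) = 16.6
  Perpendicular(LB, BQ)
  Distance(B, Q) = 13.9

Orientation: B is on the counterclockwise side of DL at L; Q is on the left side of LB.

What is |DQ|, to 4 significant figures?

35.42

D is at the origin; DL runs at 56.6° with length 43.1, so L = 43.1·(cos 56.6°, sin 56.6°) = (23.73, 35.98). ∠DLB = 94.9°, so LB runs at 56.6° + (180° − 94.9°) = 141.7° from the x-axis; with |LB| = 16.6, B = L + 16.6·(cos 141.7°, sin 141.7°) = (10.70, 46.27). The perpendicularity gives BQ at right angles to LB; with |BQ| = 13.9 on the left of LB, Q = B + 13.9·(-0.6198, -0.7848) = (2.084, 35.36). Then |DQ| = |Q − D| = 35.42.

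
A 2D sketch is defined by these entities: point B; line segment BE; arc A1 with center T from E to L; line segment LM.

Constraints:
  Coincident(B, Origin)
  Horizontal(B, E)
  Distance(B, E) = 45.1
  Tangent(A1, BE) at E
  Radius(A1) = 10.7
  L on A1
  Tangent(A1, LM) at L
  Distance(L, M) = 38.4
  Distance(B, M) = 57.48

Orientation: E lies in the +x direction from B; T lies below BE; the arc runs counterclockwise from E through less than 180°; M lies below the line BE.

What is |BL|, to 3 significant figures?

35.8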